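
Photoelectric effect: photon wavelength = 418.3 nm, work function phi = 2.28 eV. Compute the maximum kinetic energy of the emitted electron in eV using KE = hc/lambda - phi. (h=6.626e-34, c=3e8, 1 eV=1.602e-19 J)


E_photon = hc / lambda
= (6.626e-34)(3e8) / (418.3e-9)
= 4.7521e-19 J
= 2.9663 eV
KE = E_photon - phi
= 2.9663 - 2.28
= 0.6863 eV

0.6863


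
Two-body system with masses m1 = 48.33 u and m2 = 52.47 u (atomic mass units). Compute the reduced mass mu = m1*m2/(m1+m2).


mu = m1 * m2 / (m1 + m2)
= 48.33 * 52.47 / (48.33 + 52.47)
= 2535.8751 / 100.8
= 25.1575 u

25.1575


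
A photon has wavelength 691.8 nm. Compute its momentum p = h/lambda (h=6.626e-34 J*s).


p = h / lambda
= 6.626e-34 / (691.8e-9)
= 6.626e-34 / 6.9180e-07
= 9.5779e-28 kg*m/s

9.5779e-28


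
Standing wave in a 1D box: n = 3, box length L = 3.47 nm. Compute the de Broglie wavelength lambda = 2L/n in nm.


lambda = 2L / n
= 2 * 3.47 / 3
= 6.94 / 3
= 2.3133 nm

2.3133


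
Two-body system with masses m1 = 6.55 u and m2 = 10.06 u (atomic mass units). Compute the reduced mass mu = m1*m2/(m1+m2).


mu = m1 * m2 / (m1 + m2)
= 6.55 * 10.06 / (6.55 + 10.06)
= 65.893 / 16.61
= 3.9671 u

3.9671


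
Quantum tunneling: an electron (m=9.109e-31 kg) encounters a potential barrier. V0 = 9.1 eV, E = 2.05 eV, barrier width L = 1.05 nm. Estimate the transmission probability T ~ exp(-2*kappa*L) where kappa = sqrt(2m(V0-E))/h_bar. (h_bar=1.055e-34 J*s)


V0 - E = 7.05 eV = 1.1294e-18 J
kappa = sqrt(2 * m * (V0-E)) / h_bar
= sqrt(2 * 9.109e-31 * 1.1294e-18) / 1.055e-34
= 1.3596e+10 /m
2*kappa*L = 2 * 1.3596e+10 * 1.05e-9
= 28.5524
T = exp(-28.5524) = 3.979600e-13

3.979600e-13


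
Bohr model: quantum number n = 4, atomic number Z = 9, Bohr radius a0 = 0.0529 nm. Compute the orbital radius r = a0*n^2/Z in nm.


r = a0 * n^2 / Z
= 0.0529 * 4^2 / 9
= 0.0529 * 16 / 9
= 0.094 nm

0.094


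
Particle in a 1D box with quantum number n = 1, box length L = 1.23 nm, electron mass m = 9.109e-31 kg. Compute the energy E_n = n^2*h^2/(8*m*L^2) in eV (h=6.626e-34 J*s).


E = n^2 * h^2 / (8 * m * L^2)
= 1^2 * (6.626e-34)^2 / (8 * 9.109e-31 * (1.23e-9)^2)
= 1 * 4.3904e-67 / (8 * 9.109e-31 * 1.5129e-18)
= 3.9823e-20 J
= 0.2486 eV

0.2486


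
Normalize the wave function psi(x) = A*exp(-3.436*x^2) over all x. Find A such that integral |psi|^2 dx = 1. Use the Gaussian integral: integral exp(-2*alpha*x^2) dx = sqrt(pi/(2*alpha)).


integral |psi|^2 dx = A^2 * sqrt(pi/(2*alpha)) = 1
A^2 = sqrt(2*alpha/pi)
= sqrt(2 * 3.436 / pi)
= 1.478995
A = sqrt(1.478995)
= 1.2161

1.2161


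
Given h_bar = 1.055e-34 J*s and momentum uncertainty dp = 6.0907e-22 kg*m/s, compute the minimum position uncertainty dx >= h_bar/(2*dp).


dx = h_bar / (2 * dp)
= 1.055e-34 / (2 * 6.0907e-22)
= 1.055e-34 / 1.2181e-21
= 8.6607e-14 m

8.6607e-14


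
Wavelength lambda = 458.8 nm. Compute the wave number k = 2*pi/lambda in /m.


k = 2 * pi / lambda
= 6.2832 / (458.8e-9)
= 6.2832 / 4.5880e-07
= 1.3695e+07 /m

1.3695e+07


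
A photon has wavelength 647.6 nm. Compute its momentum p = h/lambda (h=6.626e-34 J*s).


p = h / lambda
= 6.626e-34 / (647.6e-9)
= 6.626e-34 / 6.4760e-07
= 1.0232e-27 kg*m/s

1.0232e-27


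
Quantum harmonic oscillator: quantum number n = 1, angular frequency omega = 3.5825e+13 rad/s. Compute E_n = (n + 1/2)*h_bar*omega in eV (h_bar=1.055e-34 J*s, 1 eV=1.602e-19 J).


E = (n + 1/2) * h_bar * omega
= (1 + 0.5) * 1.055e-34 * 3.5825e+13
= 1.5 * 3.7795e-21
= 5.6693e-21 J
= 0.0354 eV

0.0354


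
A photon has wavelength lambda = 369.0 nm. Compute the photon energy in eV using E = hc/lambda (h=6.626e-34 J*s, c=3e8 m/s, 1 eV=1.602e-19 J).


E = hc / lambda
= (6.626e-34)(3e8) / (369.0e-9)
= 1.9878e-25 / 3.6900e-07
= 5.3870e-19 J
Converting to eV: 5.3870e-19 / 1.602e-19
= 3.3627 eV

3.3627


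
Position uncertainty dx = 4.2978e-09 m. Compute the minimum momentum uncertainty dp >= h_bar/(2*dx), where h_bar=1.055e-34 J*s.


dp = h_bar / (2 * dx)
= 1.055e-34 / (2 * 4.2978e-09)
= 1.055e-34 / 8.5956e-09
= 1.2274e-26 kg*m/s

1.2274e-26


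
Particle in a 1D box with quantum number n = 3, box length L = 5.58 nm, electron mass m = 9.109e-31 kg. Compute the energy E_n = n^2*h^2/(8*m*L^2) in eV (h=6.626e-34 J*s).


E = n^2 * h^2 / (8 * m * L^2)
= 3^2 * (6.626e-34)^2 / (8 * 9.109e-31 * (5.58e-9)^2)
= 9 * 4.3904e-67 / (8 * 9.109e-31 * 3.1136e-17)
= 1.7415e-20 J
= 0.1087 eV

0.1087


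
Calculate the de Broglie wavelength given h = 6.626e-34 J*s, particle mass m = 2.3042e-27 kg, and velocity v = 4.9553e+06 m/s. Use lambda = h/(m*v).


lambda = h / (m * v)
= 6.626e-34 / (2.3042e-27 * 4.9553e+06)
= 6.626e-34 / 1.1418e-20
= 5.8031e-14 m

5.8031e-14


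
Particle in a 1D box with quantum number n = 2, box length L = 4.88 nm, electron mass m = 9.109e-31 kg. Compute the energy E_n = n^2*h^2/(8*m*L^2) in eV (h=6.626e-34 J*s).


E = n^2 * h^2 / (8 * m * L^2)
= 2^2 * (6.626e-34)^2 / (8 * 9.109e-31 * (4.88e-9)^2)
= 4 * 4.3904e-67 / (8 * 9.109e-31 * 2.3814e-17)
= 1.0120e-20 J
= 0.0632 eV

0.0632


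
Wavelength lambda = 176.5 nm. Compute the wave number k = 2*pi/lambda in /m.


k = 2 * pi / lambda
= 6.2832 / (176.5e-9)
= 6.2832 / 1.7650e-07
= 3.5599e+07 /m

3.5599e+07


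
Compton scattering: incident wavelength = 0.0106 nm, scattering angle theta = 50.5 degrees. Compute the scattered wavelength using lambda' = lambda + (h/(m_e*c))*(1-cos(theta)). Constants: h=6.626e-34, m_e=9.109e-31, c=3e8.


Compton wavelength: h/(m_e*c) = 2.4247e-12 m
d_lambda = 2.4247e-12 * (1 - cos(50.5 deg))
= 2.4247e-12 * 0.363922
= 8.8240e-13 m = 0.000882 nm
lambda' = 0.0106 + 0.000882
= 0.011482 nm

0.011482


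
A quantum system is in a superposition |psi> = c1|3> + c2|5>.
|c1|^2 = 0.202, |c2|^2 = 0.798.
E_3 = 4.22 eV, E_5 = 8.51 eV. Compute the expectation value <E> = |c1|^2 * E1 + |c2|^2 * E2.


<E> = |c1|^2 * E1 + |c2|^2 * E2
= 0.202 * 4.22 + 0.798 * 8.51
= 0.8524 + 6.791
= 7.6434 eV

7.6434


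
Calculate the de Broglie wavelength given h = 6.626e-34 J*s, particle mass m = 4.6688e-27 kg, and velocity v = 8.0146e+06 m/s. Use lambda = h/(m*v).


lambda = h / (m * v)
= 6.626e-34 / (4.6688e-27 * 8.0146e+06)
= 6.626e-34 / 3.7419e-20
= 1.7708e-14 m

1.7708e-14


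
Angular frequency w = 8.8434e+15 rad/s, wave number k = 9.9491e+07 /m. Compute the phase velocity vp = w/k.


vp = w / k
= 8.8434e+15 / 9.9491e+07
= 8.8886e+07 m/s

8.8886e+07


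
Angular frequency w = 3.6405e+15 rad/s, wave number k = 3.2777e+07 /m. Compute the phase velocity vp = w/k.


vp = w / k
= 3.6405e+15 / 3.2777e+07
= 1.1107e+08 m/s

1.1107e+08


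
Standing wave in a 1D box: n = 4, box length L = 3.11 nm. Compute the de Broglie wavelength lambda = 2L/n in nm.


lambda = 2L / n
= 2 * 3.11 / 4
= 6.22 / 4
= 1.555 nm

1.555


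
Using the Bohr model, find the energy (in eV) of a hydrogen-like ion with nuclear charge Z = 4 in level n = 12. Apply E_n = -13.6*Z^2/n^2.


E_n = -13.6 * Z^2 / n^2
= -13.6 * 4^2 / 12^2
= -13.6 * 16 / 144
= -1.5111 eV

-1.5111


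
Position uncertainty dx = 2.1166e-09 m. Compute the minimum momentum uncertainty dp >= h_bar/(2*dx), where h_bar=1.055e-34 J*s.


dp = h_bar / (2 * dx)
= 1.055e-34 / (2 * 2.1166e-09)
= 1.055e-34 / 4.2332e-09
= 2.4922e-26 kg*m/s

2.4922e-26


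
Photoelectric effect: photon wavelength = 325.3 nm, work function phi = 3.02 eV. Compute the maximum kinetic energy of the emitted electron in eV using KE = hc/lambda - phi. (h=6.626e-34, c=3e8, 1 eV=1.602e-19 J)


E_photon = hc / lambda
= (6.626e-34)(3e8) / (325.3e-9)
= 6.1107e-19 J
= 3.8144 eV
KE = E_photon - phi
= 3.8144 - 3.02
= 0.7944 eV

0.7944


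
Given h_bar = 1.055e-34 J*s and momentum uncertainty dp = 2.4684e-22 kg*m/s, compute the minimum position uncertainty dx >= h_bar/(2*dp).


dx = h_bar / (2 * dp)
= 1.055e-34 / (2 * 2.4684e-22)
= 1.055e-34 / 4.9368e-22
= 2.1370e-13 m

2.1370e-13


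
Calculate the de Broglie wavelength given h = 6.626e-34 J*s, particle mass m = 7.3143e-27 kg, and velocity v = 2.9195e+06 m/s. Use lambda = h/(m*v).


lambda = h / (m * v)
= 6.626e-34 / (7.3143e-27 * 2.9195e+06)
= 6.626e-34 / 2.1354e-20
= 3.1029e-14 m

3.1029e-14


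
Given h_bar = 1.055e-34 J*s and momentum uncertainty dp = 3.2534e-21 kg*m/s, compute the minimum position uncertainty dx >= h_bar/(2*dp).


dx = h_bar / (2 * dp)
= 1.055e-34 / (2 * 3.2534e-21)
= 1.055e-34 / 6.5068e-21
= 1.6214e-14 m

1.6214e-14


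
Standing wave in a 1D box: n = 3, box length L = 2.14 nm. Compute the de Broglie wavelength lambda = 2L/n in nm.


lambda = 2L / n
= 2 * 2.14 / 3
= 4.28 / 3
= 1.4267 nm

1.4267


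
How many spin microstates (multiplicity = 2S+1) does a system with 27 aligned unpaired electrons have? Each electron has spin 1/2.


Total spin S = N * (1/2) = 27 * 0.5 = 13.5
Spin multiplicity = 2S + 1
= 2 * 13.5 + 1
= 28

28


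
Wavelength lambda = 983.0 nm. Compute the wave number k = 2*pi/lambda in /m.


k = 2 * pi / lambda
= 6.2832 / (983.0e-9)
= 6.2832 / 9.8300e-07
= 6.3918e+06 /m

6.3918e+06


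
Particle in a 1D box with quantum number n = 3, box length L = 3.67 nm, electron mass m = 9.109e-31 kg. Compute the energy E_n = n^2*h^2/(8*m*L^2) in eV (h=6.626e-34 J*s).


E = n^2 * h^2 / (8 * m * L^2)
= 3^2 * (6.626e-34)^2 / (8 * 9.109e-31 * (3.67e-9)^2)
= 9 * 4.3904e-67 / (8 * 9.109e-31 * 1.3469e-17)
= 4.0258e-20 J
= 0.2513 eV

0.2513


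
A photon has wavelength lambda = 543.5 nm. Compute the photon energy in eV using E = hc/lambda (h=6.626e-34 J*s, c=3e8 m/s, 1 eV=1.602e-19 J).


E = hc / lambda
= (6.626e-34)(3e8) / (543.5e-9)
= 1.9878e-25 / 5.4350e-07
= 3.6574e-19 J
Converting to eV: 3.6574e-19 / 1.602e-19
= 2.283 eV

2.283


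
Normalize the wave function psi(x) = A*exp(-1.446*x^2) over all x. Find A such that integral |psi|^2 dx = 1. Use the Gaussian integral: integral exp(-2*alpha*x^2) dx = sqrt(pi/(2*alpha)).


integral |psi|^2 dx = A^2 * sqrt(pi/(2*alpha)) = 1
A^2 = sqrt(2*alpha/pi)
= sqrt(2 * 1.446 / pi)
= 0.959454
A = sqrt(0.959454)
= 0.9795

0.9795


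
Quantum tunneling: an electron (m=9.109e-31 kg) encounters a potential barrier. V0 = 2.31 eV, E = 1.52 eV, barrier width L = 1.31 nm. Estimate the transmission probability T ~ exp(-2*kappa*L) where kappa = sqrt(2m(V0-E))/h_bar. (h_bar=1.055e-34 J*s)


V0 - E = 0.79 eV = 1.2656e-19 J
kappa = sqrt(2 * m * (V0-E)) / h_bar
= sqrt(2 * 9.109e-31 * 1.2656e-19) / 1.055e-34
= 4.5514e+09 /m
2*kappa*L = 2 * 4.5514e+09 * 1.31e-9
= 11.9246
T = exp(-11.9246) = 6.625369e-06

6.625369e-06


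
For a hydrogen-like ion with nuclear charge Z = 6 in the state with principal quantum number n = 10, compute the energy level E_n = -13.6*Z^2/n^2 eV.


E_n = -13.6 * Z^2 / n^2
= -13.6 * 6^2 / 10^2
= -13.6 * 36 / 100
= -4.896 eV

-4.896


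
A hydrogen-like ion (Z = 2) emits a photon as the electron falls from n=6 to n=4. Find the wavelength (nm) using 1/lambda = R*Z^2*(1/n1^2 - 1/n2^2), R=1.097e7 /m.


1/lambda = R * Z^2 * (1/n1^2 - 1/n2^2)
= 1.097e7 * 2^2 * (1/4^2 - 1/6^2)
= 1.097e7 * 4 * (0.0625 - 0.027778)
= 1.5236e+06 /m
lambda = 1 / 1.5236e+06
= 656.3355 nm

656.3355


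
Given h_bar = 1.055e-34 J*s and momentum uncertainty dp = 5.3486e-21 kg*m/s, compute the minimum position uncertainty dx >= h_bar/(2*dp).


dx = h_bar / (2 * dp)
= 1.055e-34 / (2 * 5.3486e-21)
= 1.055e-34 / 1.0697e-20
= 9.8624e-15 m

9.8624e-15


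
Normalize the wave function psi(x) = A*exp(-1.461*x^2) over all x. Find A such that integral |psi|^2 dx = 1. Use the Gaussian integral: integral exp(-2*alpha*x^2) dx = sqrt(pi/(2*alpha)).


integral |psi|^2 dx = A^2 * sqrt(pi/(2*alpha)) = 1
A^2 = sqrt(2*alpha/pi)
= sqrt(2 * 1.461 / pi)
= 0.964418
A = sqrt(0.964418)
= 0.982

0.982


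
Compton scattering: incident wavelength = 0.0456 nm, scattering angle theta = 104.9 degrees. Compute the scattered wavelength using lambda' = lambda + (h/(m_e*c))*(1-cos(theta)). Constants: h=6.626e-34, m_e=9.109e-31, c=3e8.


Compton wavelength: h/(m_e*c) = 2.4247e-12 m
d_lambda = 2.4247e-12 * (1 - cos(104.9 deg))
= 2.4247e-12 * 1.257133
= 3.0482e-12 m = 0.003048 nm
lambda' = 0.0456 + 0.003048
= 0.048648 nm

0.048648


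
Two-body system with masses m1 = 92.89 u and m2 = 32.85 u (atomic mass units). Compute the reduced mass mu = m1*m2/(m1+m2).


mu = m1 * m2 / (m1 + m2)
= 92.89 * 32.85 / (92.89 + 32.85)
= 3051.4365 / 125.74
= 24.2678 u

24.2678


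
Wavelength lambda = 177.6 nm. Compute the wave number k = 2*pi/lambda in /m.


k = 2 * pi / lambda
= 6.2832 / (177.6e-9)
= 6.2832 / 1.7760e-07
= 3.5378e+07 /m

3.5378e+07


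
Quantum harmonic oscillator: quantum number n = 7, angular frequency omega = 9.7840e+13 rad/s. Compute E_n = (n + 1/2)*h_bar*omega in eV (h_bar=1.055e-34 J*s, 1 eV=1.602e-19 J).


E = (n + 1/2) * h_bar * omega
= (7 + 0.5) * 1.055e-34 * 9.7840e+13
= 7.5 * 1.0322e-20
= 7.7416e-20 J
= 0.4832 eV

0.4832


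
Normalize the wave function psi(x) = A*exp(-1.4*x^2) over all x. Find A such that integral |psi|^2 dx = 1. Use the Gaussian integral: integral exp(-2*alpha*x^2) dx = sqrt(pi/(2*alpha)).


integral |psi|^2 dx = A^2 * sqrt(pi/(2*alpha)) = 1
A^2 = sqrt(2*alpha/pi)
= sqrt(2 * 1.4 / pi)
= 0.94407
A = sqrt(0.94407)
= 0.9716

0.9716


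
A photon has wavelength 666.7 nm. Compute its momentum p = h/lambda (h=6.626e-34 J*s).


p = h / lambda
= 6.626e-34 / (666.7e-9)
= 6.626e-34 / 6.6670e-07
= 9.9385e-28 kg*m/s

9.9385e-28


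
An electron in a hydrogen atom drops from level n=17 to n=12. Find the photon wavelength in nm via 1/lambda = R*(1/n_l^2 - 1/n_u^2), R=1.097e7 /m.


1/lambda = R * (1/n_l^2 - 1/n_u^2)
= 1.097e7 * (1/12^2 - 1/17^2)
= 1.097e7 * (0.006944 - 0.00346)
= 1.097e7 * 0.003484
= 3.8222e+04 /m
lambda = 1 / 3.8222e+04 = 26162.8894 nm

26162.8894


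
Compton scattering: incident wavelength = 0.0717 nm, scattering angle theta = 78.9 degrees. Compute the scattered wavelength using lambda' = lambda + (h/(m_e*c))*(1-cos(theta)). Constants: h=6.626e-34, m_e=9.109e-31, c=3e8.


Compton wavelength: h/(m_e*c) = 2.4247e-12 m
d_lambda = 2.4247e-12 * (1 - cos(78.9 deg))
= 2.4247e-12 * 0.807478
= 1.9579e-12 m = 0.001958 nm
lambda' = 0.0717 + 0.001958
= 0.073658 nm

0.073658


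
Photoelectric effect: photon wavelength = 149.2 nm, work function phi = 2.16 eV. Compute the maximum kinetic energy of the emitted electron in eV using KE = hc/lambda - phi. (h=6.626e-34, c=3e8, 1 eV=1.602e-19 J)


E_photon = hc / lambda
= (6.626e-34)(3e8) / (149.2e-9)
= 1.3323e-18 J
= 8.3165 eV
KE = E_photon - phi
= 8.3165 - 2.16
= 6.1565 eV

6.1565


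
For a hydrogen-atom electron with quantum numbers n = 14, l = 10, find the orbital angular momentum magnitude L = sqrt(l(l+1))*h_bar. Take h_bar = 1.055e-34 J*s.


L = sqrt(l*(l+1)) * h_bar
= sqrt(10 * 11) * 1.055e-34
= sqrt(110) * 1.055e-34
= 10.4881 * 1.055e-34
= 1.1065e-33 J*s

1.1065e-33


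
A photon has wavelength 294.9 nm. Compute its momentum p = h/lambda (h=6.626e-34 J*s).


p = h / lambda
= 6.626e-34 / (294.9e-9)
= 6.626e-34 / 2.9490e-07
= 2.2469e-27 kg*m/s

2.2469e-27


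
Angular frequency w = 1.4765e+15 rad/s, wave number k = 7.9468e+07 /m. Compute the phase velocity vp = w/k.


vp = w / k
= 1.4765e+15 / 7.9468e+07
= 1.8580e+07 m/s

1.8580e+07


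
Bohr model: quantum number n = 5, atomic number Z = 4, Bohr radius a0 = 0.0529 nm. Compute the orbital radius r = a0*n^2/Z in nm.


r = a0 * n^2 / Z
= 0.0529 * 5^2 / 4
= 0.0529 * 25 / 4
= 0.3306 nm

0.3306


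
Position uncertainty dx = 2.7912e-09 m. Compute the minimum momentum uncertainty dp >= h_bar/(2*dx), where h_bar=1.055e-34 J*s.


dp = h_bar / (2 * dx)
= 1.055e-34 / (2 * 2.7912e-09)
= 1.055e-34 / 5.5824e-09
= 1.8899e-26 kg*m/s

1.8899e-26


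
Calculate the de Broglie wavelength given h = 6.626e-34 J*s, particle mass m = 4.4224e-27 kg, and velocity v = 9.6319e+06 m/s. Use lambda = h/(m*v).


lambda = h / (m * v)
= 6.626e-34 / (4.4224e-27 * 9.6319e+06)
= 6.626e-34 / 4.2596e-20
= 1.5555e-14 m

1.5555e-14


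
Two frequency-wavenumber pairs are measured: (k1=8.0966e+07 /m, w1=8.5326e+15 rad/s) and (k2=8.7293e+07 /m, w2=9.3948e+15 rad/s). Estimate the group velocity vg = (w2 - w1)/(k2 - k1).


vg = (w2 - w1) / (k2 - k1)
= (9.3948e+15 - 8.5326e+15) / (8.7293e+07 - 8.0966e+07)
= 8.6220e+14 / 6.3270e+06
= 1.3627e+08 m/s

1.3627e+08


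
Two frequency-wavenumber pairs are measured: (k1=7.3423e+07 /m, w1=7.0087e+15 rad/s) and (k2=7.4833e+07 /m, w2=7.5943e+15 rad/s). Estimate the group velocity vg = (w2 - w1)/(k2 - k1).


vg = (w2 - w1) / (k2 - k1)
= (7.5943e+15 - 7.0087e+15) / (7.4833e+07 - 7.3423e+07)
= 5.8560e+14 / 1.4100e+06
= 4.1532e+08 m/s

4.1532e+08


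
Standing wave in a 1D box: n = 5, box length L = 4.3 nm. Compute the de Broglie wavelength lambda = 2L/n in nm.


lambda = 2L / n
= 2 * 4.3 / 5
= 8.6 / 5
= 1.72 nm

1.72


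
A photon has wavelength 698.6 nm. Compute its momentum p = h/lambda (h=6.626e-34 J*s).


p = h / lambda
= 6.626e-34 / (698.6e-9)
= 6.626e-34 / 6.9860e-07
= 9.4847e-28 kg*m/s

9.4847e-28


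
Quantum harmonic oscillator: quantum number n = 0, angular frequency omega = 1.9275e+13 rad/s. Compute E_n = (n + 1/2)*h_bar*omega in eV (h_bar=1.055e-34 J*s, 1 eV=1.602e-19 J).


E = (n + 1/2) * h_bar * omega
= (0 + 0.5) * 1.055e-34 * 1.9275e+13
= 0.5 * 2.0335e-21
= 1.0168e-21 J
= 0.0063 eV

0.0063


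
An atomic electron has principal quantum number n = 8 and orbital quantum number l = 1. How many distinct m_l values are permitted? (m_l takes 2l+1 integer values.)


m_l ranges from -l to +l in integer steps
So m_l goes from -1 to +1
Count = 2l + 1 = 2*1 + 1
= 3

3


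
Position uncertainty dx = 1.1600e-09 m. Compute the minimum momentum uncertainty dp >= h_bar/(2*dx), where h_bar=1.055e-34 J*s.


dp = h_bar / (2 * dx)
= 1.055e-34 / (2 * 1.1600e-09)
= 1.055e-34 / 2.3200e-09
= 4.5474e-26 kg*m/s

4.5474e-26


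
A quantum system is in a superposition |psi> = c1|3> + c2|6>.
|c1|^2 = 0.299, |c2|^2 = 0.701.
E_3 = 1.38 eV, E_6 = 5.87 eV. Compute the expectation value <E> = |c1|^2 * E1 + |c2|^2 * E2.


<E> = |c1|^2 * E1 + |c2|^2 * E2
= 0.299 * 1.38 + 0.701 * 5.87
= 0.4126 + 4.1149
= 4.5275 eV

4.5275


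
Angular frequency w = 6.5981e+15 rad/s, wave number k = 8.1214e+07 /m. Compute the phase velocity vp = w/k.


vp = w / k
= 6.5981e+15 / 8.1214e+07
= 8.1243e+07 m/s

8.1243e+07


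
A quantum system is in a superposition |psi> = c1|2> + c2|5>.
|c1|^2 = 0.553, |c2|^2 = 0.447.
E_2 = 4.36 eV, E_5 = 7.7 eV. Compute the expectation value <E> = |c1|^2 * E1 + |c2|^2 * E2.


<E> = |c1|^2 * E1 + |c2|^2 * E2
= 0.553 * 4.36 + 0.447 * 7.7
= 2.4111 + 3.4419
= 5.853 eV

5.853


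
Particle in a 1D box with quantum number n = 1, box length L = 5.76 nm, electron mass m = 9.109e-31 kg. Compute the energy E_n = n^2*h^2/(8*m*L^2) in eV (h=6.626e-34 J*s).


E = n^2 * h^2 / (8 * m * L^2)
= 1^2 * (6.626e-34)^2 / (8 * 9.109e-31 * (5.76e-9)^2)
= 1 * 4.3904e-67 / (8 * 9.109e-31 * 3.3178e-17)
= 1.8159e-21 J
= 0.0113 eV

0.0113


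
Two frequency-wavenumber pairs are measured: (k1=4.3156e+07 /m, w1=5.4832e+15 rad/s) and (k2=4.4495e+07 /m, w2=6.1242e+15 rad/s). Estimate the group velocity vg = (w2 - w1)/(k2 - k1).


vg = (w2 - w1) / (k2 - k1)
= (6.1242e+15 - 5.4832e+15) / (4.4495e+07 - 4.3156e+07)
= 6.4100e+14 / 1.3390e+06
= 4.7872e+08 m/s

4.7872e+08


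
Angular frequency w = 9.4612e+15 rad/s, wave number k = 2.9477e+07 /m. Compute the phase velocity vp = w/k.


vp = w / k
= 9.4612e+15 / 2.9477e+07
= 3.2097e+08 m/s

3.2097e+08


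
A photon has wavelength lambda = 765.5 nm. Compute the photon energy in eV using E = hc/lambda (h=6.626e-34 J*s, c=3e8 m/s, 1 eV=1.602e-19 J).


E = hc / lambda
= (6.626e-34)(3e8) / (765.5e-9)
= 1.9878e-25 / 7.6550e-07
= 2.5967e-19 J
Converting to eV: 2.5967e-19 / 1.602e-19
= 1.6209 eV

1.6209


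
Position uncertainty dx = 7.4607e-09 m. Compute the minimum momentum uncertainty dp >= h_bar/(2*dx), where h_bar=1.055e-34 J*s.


dp = h_bar / (2 * dx)
= 1.055e-34 / (2 * 7.4607e-09)
= 1.055e-34 / 1.4921e-08
= 7.0704e-27 kg*m/s

7.0704e-27


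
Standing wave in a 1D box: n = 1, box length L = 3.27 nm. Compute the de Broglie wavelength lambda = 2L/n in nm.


lambda = 2L / n
= 2 * 3.27 / 1
= 6.54 / 1
= 6.54 nm

6.54


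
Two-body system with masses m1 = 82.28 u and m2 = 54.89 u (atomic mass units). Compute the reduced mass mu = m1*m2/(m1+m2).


mu = m1 * m2 / (m1 + m2)
= 82.28 * 54.89 / (82.28 + 54.89)
= 4516.3492 / 137.17
= 32.9252 u

32.9252


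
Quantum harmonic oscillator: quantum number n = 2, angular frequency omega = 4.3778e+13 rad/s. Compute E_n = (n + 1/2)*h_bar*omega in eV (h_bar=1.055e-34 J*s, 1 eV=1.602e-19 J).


E = (n + 1/2) * h_bar * omega
= (2 + 0.5) * 1.055e-34 * 4.3778e+13
= 2.5 * 4.6186e-21
= 1.1546e-20 J
= 0.0721 eV

0.0721


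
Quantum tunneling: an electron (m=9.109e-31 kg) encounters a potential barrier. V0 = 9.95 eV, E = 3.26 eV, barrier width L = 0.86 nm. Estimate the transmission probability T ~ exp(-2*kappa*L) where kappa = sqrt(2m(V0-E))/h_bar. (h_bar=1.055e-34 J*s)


V0 - E = 6.69 eV = 1.0717e-18 J
kappa = sqrt(2 * m * (V0-E)) / h_bar
= sqrt(2 * 9.109e-31 * 1.0717e-18) / 1.055e-34
= 1.3245e+10 /m
2*kappa*L = 2 * 1.3245e+10 * 0.86e-9
= 22.7809
T = exp(-22.7809) = 1.277574e-10

1.277574e-10


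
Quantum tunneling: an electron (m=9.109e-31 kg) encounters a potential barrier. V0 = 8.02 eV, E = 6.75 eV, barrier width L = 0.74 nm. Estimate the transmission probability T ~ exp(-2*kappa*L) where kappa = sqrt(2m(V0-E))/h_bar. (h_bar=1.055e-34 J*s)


V0 - E = 1.27 eV = 2.0345e-19 J
kappa = sqrt(2 * m * (V0-E)) / h_bar
= sqrt(2 * 9.109e-31 * 2.0345e-19) / 1.055e-34
= 5.7707e+09 /m
2*kappa*L = 2 * 5.7707e+09 * 0.74e-9
= 8.5407
T = exp(-8.5407) = 1.953563e-04

1.953563e-04


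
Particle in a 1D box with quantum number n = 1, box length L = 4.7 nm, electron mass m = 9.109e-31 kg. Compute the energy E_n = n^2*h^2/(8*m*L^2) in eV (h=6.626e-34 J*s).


E = n^2 * h^2 / (8 * m * L^2)
= 1^2 * (6.626e-34)^2 / (8 * 9.109e-31 * (4.7e-9)^2)
= 1 * 4.3904e-67 / (8 * 9.109e-31 * 2.2090e-17)
= 2.7274e-21 J
= 0.017 eV

0.017


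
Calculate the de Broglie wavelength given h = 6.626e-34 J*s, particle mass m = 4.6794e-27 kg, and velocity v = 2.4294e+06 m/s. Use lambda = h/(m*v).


lambda = h / (m * v)
= 6.626e-34 / (4.6794e-27 * 2.4294e+06)
= 6.626e-34 / 1.1368e-20
= 5.8286e-14 m

5.8286e-14


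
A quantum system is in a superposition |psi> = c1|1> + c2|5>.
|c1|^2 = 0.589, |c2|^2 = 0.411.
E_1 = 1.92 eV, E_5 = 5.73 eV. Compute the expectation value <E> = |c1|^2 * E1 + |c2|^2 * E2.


<E> = |c1|^2 * E1 + |c2|^2 * E2
= 0.589 * 1.92 + 0.411 * 5.73
= 1.1309 + 2.355
= 3.4859 eV

3.4859


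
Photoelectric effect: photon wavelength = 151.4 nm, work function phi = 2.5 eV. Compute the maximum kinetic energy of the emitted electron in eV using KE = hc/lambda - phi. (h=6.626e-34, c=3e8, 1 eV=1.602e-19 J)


E_photon = hc / lambda
= (6.626e-34)(3e8) / (151.4e-9)
= 1.3129e-18 J
= 8.1957 eV
KE = E_photon - phi
= 8.1957 - 2.5
= 5.6957 eV

5.6957


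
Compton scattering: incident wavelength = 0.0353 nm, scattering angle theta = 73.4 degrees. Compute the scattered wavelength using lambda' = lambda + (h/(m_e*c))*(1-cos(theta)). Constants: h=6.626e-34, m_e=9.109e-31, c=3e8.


Compton wavelength: h/(m_e*c) = 2.4247e-12 m
d_lambda = 2.4247e-12 * (1 - cos(73.4 deg))
= 2.4247e-12 * 0.714312
= 1.7320e-12 m = 0.001732 nm
lambda' = 0.0353 + 0.001732
= 0.037032 nm

0.037032


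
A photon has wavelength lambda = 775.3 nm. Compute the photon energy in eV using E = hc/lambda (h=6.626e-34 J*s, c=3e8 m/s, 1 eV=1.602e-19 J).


E = hc / lambda
= (6.626e-34)(3e8) / (775.3e-9)
= 1.9878e-25 / 7.7530e-07
= 2.5639e-19 J
Converting to eV: 2.5639e-19 / 1.602e-19
= 1.6004 eV

1.6004


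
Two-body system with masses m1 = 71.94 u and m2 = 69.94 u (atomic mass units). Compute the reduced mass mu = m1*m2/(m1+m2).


mu = m1 * m2 / (m1 + m2)
= 71.94 * 69.94 / (71.94 + 69.94)
= 5031.4836 / 141.88
= 35.463 u

35.463


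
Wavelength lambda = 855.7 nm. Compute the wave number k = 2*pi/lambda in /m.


k = 2 * pi / lambda
= 6.2832 / (855.7e-9)
= 6.2832 / 8.5570e-07
= 7.3427e+06 /m

7.3427e+06


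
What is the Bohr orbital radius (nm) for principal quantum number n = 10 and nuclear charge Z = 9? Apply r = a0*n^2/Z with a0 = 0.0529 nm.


r = a0 * n^2 / Z
= 0.0529 * 10^2 / 9
= 0.0529 * 100 / 9
= 0.5878 nm

0.5878


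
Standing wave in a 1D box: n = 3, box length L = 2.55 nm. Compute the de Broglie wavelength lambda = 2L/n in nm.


lambda = 2L / n
= 2 * 2.55 / 3
= 5.1 / 3
= 1.7 nm

1.7


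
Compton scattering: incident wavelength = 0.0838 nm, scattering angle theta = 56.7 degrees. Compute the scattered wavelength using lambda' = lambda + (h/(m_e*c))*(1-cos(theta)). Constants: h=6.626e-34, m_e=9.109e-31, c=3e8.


Compton wavelength: h/(m_e*c) = 2.4247e-12 m
d_lambda = 2.4247e-12 * (1 - cos(56.7 deg))
= 2.4247e-12 * 0.450977
= 1.0935e-12 m = 0.001093 nm
lambda' = 0.0838 + 0.001093
= 0.084893 nm

0.084893


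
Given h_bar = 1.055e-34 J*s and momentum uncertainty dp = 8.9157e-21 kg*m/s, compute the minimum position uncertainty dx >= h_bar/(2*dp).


dx = h_bar / (2 * dp)
= 1.055e-34 / (2 * 8.9157e-21)
= 1.055e-34 / 1.7831e-20
= 5.9165e-15 m

5.9165e-15


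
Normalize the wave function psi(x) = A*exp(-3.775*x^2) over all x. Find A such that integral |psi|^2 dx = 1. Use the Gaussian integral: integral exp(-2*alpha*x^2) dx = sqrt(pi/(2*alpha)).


integral |psi|^2 dx = A^2 * sqrt(pi/(2*alpha)) = 1
A^2 = sqrt(2*alpha/pi)
= sqrt(2 * 3.775 / pi)
= 1.550239
A = sqrt(1.550239)
= 1.2451

1.2451


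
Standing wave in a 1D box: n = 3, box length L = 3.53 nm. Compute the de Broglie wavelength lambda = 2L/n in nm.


lambda = 2L / n
= 2 * 3.53 / 3
= 7.06 / 3
= 2.3533 nm

2.3533


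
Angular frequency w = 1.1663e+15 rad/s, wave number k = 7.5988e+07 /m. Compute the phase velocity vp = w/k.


vp = w / k
= 1.1663e+15 / 7.5988e+07
= 1.5348e+07 m/s

1.5348e+07


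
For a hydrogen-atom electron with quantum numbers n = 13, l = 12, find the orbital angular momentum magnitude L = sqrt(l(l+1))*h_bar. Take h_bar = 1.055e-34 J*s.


L = sqrt(l*(l+1)) * h_bar
= sqrt(12 * 13) * 1.055e-34
= sqrt(156) * 1.055e-34
= 12.49 * 1.055e-34
= 1.3177e-33 J*s

1.3177e-33


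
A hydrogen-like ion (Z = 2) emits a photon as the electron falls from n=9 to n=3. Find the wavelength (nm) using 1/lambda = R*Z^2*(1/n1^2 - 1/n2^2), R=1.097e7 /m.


1/lambda = R * Z^2 * (1/n1^2 - 1/n2^2)
= 1.097e7 * 2^2 * (1/3^2 - 1/9^2)
= 1.097e7 * 4 * (0.111111 - 0.012346)
= 4.3338e+06 /m
lambda = 1 / 4.3338e+06
= 230.7429 nm

230.7429


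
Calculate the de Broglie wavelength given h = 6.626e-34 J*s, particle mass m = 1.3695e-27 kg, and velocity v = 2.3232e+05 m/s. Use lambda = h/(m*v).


lambda = h / (m * v)
= 6.626e-34 / (1.3695e-27 * 2.3232e+05)
= 6.626e-34 / 3.1816e-22
= 2.0826e-12 m

2.0826e-12


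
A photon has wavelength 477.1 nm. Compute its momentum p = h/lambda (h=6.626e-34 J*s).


p = h / lambda
= 6.626e-34 / (477.1e-9)
= 6.626e-34 / 4.7710e-07
= 1.3888e-27 kg*m/s

1.3888e-27


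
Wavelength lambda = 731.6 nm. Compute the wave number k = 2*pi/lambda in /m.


k = 2 * pi / lambda
= 6.2832 / (731.6e-9)
= 6.2832 / 7.3160e-07
= 8.5883e+06 /m

8.5883e+06


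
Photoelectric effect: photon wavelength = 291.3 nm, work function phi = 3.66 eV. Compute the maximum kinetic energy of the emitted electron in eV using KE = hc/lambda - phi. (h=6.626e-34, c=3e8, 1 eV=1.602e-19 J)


E_photon = hc / lambda
= (6.626e-34)(3e8) / (291.3e-9)
= 6.8239e-19 J
= 4.2596 eV
KE = E_photon - phi
= 4.2596 - 3.66
= 0.5996 eV

0.5996


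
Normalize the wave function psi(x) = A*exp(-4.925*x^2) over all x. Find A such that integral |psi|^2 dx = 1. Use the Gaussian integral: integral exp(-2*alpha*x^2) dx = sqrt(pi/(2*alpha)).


integral |psi|^2 dx = A^2 * sqrt(pi/(2*alpha)) = 1
A^2 = sqrt(2*alpha/pi)
= sqrt(2 * 4.925 / pi)
= 1.770693
A = sqrt(1.770693)
= 1.3307

1.3307


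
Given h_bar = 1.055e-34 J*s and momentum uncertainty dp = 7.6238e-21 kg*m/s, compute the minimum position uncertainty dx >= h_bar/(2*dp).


dx = h_bar / (2 * dp)
= 1.055e-34 / (2 * 7.6238e-21)
= 1.055e-34 / 1.5248e-20
= 6.9191e-15 m

6.9191e-15


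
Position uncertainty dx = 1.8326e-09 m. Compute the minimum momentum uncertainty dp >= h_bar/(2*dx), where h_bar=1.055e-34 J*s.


dp = h_bar / (2 * dx)
= 1.055e-34 / (2 * 1.8326e-09)
= 1.055e-34 / 3.6652e-09
= 2.8784e-26 kg*m/s

2.8784e-26


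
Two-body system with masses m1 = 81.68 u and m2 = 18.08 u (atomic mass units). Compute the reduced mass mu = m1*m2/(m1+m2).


mu = m1 * m2 / (m1 + m2)
= 81.68 * 18.08 / (81.68 + 18.08)
= 1476.7744 / 99.76
= 14.8033 u

14.8033


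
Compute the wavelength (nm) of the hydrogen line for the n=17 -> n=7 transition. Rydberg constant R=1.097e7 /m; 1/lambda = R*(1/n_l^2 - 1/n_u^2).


1/lambda = R * (1/n_l^2 - 1/n_u^2)
= 1.097e7 * (1/7^2 - 1/17^2)
= 1.097e7 * (0.020408 - 0.00346)
= 1.097e7 * 0.016948
= 1.8592e+05 /m
lambda = 1 / 1.8592e+05 = 5378.6843 nm

5378.6843


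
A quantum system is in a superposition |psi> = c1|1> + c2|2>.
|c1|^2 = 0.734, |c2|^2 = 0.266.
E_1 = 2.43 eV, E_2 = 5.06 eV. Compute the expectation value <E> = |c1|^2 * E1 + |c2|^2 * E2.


<E> = |c1|^2 * E1 + |c2|^2 * E2
= 0.734 * 2.43 + 0.266 * 5.06
= 1.7836 + 1.346
= 3.1296 eV

3.1296


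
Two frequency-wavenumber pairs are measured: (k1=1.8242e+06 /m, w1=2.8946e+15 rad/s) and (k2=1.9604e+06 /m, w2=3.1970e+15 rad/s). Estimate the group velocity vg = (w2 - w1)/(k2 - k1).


vg = (w2 - w1) / (k2 - k1)
= (3.1970e+15 - 2.8946e+15) / (1.9604e+06 - 1.8242e+06)
= 3.0240e+14 / 1.3620e+05
= 2.2203e+09 m/s

2.2203e+09


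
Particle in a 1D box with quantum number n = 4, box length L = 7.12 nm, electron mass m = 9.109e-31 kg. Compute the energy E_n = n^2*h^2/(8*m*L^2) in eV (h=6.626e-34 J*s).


E = n^2 * h^2 / (8 * m * L^2)
= 4^2 * (6.626e-34)^2 / (8 * 9.109e-31 * (7.12e-9)^2)
= 16 * 4.3904e-67 / (8 * 9.109e-31 * 5.0694e-17)
= 1.9015e-20 J
= 0.1187 eV

0.1187


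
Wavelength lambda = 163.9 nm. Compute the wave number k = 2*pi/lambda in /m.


k = 2 * pi / lambda
= 6.2832 / (163.9e-9)
= 6.2832 / 1.6390e-07
= 3.8335e+07 /m

3.8335e+07


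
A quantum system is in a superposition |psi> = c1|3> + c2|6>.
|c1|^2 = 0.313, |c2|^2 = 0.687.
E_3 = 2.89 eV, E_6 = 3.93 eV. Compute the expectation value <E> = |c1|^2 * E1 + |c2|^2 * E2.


<E> = |c1|^2 * E1 + |c2|^2 * E2
= 0.313 * 2.89 + 0.687 * 3.93
= 0.9046 + 2.6999
= 3.6045 eV

3.6045


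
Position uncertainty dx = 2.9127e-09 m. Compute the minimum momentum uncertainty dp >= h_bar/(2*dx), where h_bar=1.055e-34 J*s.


dp = h_bar / (2 * dx)
= 1.055e-34 / (2 * 2.9127e-09)
= 1.055e-34 / 5.8254e-09
= 1.8110e-26 kg*m/s

1.8110e-26


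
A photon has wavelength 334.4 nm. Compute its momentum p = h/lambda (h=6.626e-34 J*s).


p = h / lambda
= 6.626e-34 / (334.4e-9)
= 6.626e-34 / 3.3440e-07
= 1.9815e-27 kg*m/s

1.9815e-27


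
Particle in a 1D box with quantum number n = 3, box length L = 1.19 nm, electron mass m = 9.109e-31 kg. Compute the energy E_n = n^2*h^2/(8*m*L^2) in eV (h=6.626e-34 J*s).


E = n^2 * h^2 / (8 * m * L^2)
= 3^2 * (6.626e-34)^2 / (8 * 9.109e-31 * (1.19e-9)^2)
= 9 * 4.3904e-67 / (8 * 9.109e-31 * 1.4161e-18)
= 3.8290e-19 J
= 2.3902 eV

2.3902


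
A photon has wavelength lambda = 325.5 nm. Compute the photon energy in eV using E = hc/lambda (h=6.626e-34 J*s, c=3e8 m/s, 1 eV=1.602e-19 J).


E = hc / lambda
= (6.626e-34)(3e8) / (325.5e-9)
= 1.9878e-25 / 3.2550e-07
= 6.1069e-19 J
Converting to eV: 6.1069e-19 / 1.602e-19
= 3.8121 eV

3.8121


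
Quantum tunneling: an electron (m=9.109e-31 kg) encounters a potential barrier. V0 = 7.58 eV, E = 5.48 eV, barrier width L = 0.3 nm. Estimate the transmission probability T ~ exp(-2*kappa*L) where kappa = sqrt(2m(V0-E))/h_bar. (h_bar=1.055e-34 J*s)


V0 - E = 2.1 eV = 3.3642e-19 J
kappa = sqrt(2 * m * (V0-E)) / h_bar
= sqrt(2 * 9.109e-31 * 3.3642e-19) / 1.055e-34
= 7.4206e+09 /m
2*kappa*L = 2 * 7.4206e+09 * 0.3e-9
= 4.4524
T = exp(-4.4524) = 1.165107e-02

1.165107e-02


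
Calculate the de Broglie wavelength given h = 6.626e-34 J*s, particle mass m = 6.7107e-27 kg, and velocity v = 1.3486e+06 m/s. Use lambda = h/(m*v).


lambda = h / (m * v)
= 6.626e-34 / (6.7107e-27 * 1.3486e+06)
= 6.626e-34 / 9.0501e-21
= 7.3215e-14 m

7.3215e-14


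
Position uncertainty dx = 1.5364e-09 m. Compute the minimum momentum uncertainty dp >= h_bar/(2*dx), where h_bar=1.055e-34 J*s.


dp = h_bar / (2 * dx)
= 1.055e-34 / (2 * 1.5364e-09)
= 1.055e-34 / 3.0728e-09
= 3.4334e-26 kg*m/s

3.4334e-26


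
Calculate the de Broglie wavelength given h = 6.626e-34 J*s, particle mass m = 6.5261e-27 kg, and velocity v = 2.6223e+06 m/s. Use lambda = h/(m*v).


lambda = h / (m * v)
= 6.626e-34 / (6.5261e-27 * 2.6223e+06)
= 6.626e-34 / 1.7113e-20
= 3.8718e-14 m

3.8718e-14


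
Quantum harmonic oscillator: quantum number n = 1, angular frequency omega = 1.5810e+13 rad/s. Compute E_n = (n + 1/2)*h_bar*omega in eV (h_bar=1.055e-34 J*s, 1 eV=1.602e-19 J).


E = (n + 1/2) * h_bar * omega
= (1 + 0.5) * 1.055e-34 * 1.5810e+13
= 1.5 * 1.6680e-21
= 2.5019e-21 J
= 0.0156 eV

0.0156


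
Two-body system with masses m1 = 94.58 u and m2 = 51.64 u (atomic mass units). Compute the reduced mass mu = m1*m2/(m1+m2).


mu = m1 * m2 / (m1 + m2)
= 94.58 * 51.64 / (94.58 + 51.64)
= 4884.1112 / 146.22
= 33.4025 u

33.4025


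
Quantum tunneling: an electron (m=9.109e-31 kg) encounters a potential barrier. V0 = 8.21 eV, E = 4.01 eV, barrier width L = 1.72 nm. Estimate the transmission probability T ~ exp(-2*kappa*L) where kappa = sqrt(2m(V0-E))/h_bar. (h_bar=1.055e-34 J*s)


V0 - E = 4.2 eV = 6.7284e-19 J
kappa = sqrt(2 * m * (V0-E)) / h_bar
= sqrt(2 * 9.109e-31 * 6.7284e-19) / 1.055e-34
= 1.0494e+10 /m
2*kappa*L = 2 * 1.0494e+10 * 1.72e-9
= 36.1004
T = exp(-36.1004) = 2.097914e-16

2.097914e-16


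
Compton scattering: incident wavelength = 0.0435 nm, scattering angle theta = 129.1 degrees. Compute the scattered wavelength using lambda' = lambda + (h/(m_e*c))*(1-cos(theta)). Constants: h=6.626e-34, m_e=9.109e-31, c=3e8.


Compton wavelength: h/(m_e*c) = 2.4247e-12 m
d_lambda = 2.4247e-12 * (1 - cos(129.1 deg))
= 2.4247e-12 * 1.630676
= 3.9539e-12 m = 0.003954 nm
lambda' = 0.0435 + 0.003954
= 0.047454 nm

0.047454


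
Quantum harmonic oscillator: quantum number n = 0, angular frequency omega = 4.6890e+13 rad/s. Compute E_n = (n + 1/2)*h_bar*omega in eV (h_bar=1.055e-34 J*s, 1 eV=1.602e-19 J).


E = (n + 1/2) * h_bar * omega
= (0 + 0.5) * 1.055e-34 * 4.6890e+13
= 0.5 * 4.9469e-21
= 2.4734e-21 J
= 0.0154 eV

0.0154


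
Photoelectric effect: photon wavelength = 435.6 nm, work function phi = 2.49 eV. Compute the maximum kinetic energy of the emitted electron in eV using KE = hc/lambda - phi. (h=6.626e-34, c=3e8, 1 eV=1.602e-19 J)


E_photon = hc / lambda
= (6.626e-34)(3e8) / (435.6e-9)
= 4.5634e-19 J
= 2.8485 eV
KE = E_photon - phi
= 2.8485 - 2.49
= 0.3585 eV

0.3585


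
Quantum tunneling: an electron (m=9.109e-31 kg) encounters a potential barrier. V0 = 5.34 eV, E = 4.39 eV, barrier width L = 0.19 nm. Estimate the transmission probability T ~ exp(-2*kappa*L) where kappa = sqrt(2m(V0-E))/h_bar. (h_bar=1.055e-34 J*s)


V0 - E = 0.95 eV = 1.5219e-19 J
kappa = sqrt(2 * m * (V0-E)) / h_bar
= sqrt(2 * 9.109e-31 * 1.5219e-19) / 1.055e-34
= 4.9910e+09 /m
2*kappa*L = 2 * 4.9910e+09 * 0.19e-9
= 1.8966
T = exp(-1.8966) = 1.500788e-01

1.500788e-01


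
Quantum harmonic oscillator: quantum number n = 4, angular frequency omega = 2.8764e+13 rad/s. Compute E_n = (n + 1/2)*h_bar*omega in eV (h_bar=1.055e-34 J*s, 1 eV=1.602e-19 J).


E = (n + 1/2) * h_bar * omega
= (4 + 0.5) * 1.055e-34 * 2.8764e+13
= 4.5 * 3.0346e-21
= 1.3656e-20 J
= 0.0852 eV

0.0852


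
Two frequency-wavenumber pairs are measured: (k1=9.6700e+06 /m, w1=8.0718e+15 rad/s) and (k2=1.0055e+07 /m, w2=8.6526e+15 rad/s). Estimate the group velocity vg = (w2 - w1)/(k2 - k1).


vg = (w2 - w1) / (k2 - k1)
= (8.6526e+15 - 8.0718e+15) / (1.0055e+07 - 9.6700e+06)
= 5.8080e+14 / 3.8500e+05
= 1.5086e+09 m/s

1.5086e+09


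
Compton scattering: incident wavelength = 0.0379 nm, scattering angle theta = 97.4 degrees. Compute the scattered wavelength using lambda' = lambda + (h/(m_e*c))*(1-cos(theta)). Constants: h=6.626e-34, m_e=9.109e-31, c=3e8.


Compton wavelength: h/(m_e*c) = 2.4247e-12 m
d_lambda = 2.4247e-12 * (1 - cos(97.4 deg))
= 2.4247e-12 * 1.128796
= 2.7370e-12 m = 0.002737 nm
lambda' = 0.0379 + 0.002737
= 0.040637 nm

0.040637


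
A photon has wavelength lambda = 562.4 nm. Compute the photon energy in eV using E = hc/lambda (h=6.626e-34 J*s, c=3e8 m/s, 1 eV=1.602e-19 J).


E = hc / lambda
= (6.626e-34)(3e8) / (562.4e-9)
= 1.9878e-25 / 5.6240e-07
= 3.5345e-19 J
Converting to eV: 3.5345e-19 / 1.602e-19
= 2.2063 eV

2.2063


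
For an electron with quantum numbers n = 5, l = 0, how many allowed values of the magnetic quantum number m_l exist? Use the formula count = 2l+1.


m_l ranges from -l to +l in integer steps
So m_l goes from -0 to +0
Count = 2l + 1 = 2*0 + 1
= 1

1


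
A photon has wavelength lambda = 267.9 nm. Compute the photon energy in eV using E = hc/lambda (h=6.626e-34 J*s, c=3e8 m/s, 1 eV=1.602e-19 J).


E = hc / lambda
= (6.626e-34)(3e8) / (267.9e-9)
= 1.9878e-25 / 2.6790e-07
= 7.4199e-19 J
Converting to eV: 7.4199e-19 / 1.602e-19
= 4.6317 eV

4.6317


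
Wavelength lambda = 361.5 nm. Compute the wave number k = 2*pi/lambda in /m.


k = 2 * pi / lambda
= 6.2832 / (361.5e-9)
= 6.2832 / 3.6150e-07
= 1.7381e+07 /m

1.7381e+07


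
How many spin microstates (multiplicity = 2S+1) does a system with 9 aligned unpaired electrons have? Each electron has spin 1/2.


Total spin S = N * (1/2) = 9 * 0.5 = 4.5
Spin multiplicity = 2S + 1
= 2 * 4.5 + 1
= 10

10


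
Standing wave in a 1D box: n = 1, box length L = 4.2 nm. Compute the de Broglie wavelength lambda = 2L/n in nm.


lambda = 2L / n
= 2 * 4.2 / 1
= 8.4 / 1
= 8.4 nm

8.4


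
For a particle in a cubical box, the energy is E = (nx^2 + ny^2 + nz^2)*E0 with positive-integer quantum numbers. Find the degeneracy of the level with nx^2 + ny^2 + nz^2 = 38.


Enumerate all (nx, ny, nz) with nx^2 + ny^2 + nz^2 = 38:
(1,1,6)
(1,6,1)
(2,3,5)
(2,5,3)
(3,2,5)
(3,5,2)
(5,2,3)
(5,3,2)
(6,1,1)
Total degeneracy = 9

9


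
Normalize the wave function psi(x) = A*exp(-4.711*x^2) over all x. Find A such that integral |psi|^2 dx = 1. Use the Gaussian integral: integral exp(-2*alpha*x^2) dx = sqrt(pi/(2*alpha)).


integral |psi|^2 dx = A^2 * sqrt(pi/(2*alpha)) = 1
A^2 = sqrt(2*alpha/pi)
= sqrt(2 * 4.711 / pi)
= 1.731796
A = sqrt(1.731796)
= 1.316

1.316


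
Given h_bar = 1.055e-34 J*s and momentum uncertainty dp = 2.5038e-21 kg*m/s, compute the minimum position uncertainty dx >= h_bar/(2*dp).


dx = h_bar / (2 * dp)
= 1.055e-34 / (2 * 2.5038e-21)
= 1.055e-34 / 5.0076e-21
= 2.1068e-14 m

2.1068e-14


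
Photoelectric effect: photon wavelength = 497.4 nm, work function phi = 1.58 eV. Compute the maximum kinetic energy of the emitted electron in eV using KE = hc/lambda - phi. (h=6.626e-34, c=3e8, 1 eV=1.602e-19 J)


E_photon = hc / lambda
= (6.626e-34)(3e8) / (497.4e-9)
= 3.9964e-19 J
= 2.4946 eV
KE = E_photon - phi
= 2.4946 - 1.58
= 0.9146 eV

0.9146


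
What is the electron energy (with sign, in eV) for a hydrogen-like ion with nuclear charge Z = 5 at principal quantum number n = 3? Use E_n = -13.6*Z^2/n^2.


E_n = -13.6 * Z^2 / n^2
= -13.6 * 5^2 / 3^2
= -13.6 * 25 / 9
= -37.7778 eV

-37.7778


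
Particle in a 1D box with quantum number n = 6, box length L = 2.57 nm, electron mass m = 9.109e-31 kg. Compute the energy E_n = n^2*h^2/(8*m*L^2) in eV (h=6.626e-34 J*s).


E = n^2 * h^2 / (8 * m * L^2)
= 6^2 * (6.626e-34)^2 / (8 * 9.109e-31 * (2.57e-9)^2)
= 36 * 4.3904e-67 / (8 * 9.109e-31 * 6.6049e-18)
= 3.2838e-19 J
= 2.0498 eV

2.0498
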